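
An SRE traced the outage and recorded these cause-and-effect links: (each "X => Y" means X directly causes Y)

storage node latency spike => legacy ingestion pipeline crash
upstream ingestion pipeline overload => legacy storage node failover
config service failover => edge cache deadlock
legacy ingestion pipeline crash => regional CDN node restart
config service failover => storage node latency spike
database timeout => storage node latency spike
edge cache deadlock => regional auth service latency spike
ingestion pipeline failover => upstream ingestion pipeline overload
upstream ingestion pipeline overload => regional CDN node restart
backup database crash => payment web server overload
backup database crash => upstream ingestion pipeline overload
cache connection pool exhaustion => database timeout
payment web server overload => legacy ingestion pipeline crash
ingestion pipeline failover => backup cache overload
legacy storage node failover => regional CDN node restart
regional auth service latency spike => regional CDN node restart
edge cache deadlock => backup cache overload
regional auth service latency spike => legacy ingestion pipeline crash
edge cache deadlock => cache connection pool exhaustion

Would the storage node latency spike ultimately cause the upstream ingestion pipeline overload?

The storage node latency spike leads to the legacy ingestion pipeline crash, the regional CDN node restart; the upstream ingestion pipeline overload is not among them.

No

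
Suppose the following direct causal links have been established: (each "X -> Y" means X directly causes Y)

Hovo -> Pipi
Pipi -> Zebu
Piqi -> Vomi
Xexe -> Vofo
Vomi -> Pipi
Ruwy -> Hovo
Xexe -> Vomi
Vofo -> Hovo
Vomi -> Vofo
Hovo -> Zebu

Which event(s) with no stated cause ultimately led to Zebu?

Piqi, Ruwy, Xexe

Tracing upstream from Zebu: Zebu ← Hovo ← Ruwy.
A separate upstream branch: Zebu ← Pipi ← Vomi ← Piqi.
A separate upstream branch: Zebu ← Hovo ← Vofo ← Xexe.
Each of those chain origins has no stated cause.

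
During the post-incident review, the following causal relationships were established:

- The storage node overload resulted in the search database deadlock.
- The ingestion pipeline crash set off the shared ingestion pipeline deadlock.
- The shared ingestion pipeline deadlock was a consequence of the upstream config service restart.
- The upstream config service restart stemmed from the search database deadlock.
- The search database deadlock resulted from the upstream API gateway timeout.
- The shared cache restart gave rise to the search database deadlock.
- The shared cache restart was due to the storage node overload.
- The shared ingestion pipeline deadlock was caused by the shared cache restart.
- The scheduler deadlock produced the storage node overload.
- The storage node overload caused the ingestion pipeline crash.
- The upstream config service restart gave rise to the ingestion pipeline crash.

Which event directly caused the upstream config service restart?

the search database deadlock

Upstream contributors include the scheduler deadlock, the storage node overload, the shared cache restart, the upstream API gateway timeout, but only the search database deadlock feeds directly into the upstream config service restart.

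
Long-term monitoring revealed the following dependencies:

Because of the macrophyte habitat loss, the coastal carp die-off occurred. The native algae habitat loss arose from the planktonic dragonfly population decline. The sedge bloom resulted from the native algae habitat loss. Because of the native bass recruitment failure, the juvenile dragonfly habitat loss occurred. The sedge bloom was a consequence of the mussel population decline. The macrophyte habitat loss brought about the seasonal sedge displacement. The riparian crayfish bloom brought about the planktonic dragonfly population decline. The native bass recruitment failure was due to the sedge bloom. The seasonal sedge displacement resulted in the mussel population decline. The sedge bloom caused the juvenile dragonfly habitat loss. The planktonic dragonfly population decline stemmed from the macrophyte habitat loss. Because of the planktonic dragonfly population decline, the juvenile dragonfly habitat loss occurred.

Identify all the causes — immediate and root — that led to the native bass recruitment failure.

Immediate cause of the native bass recruitment failure: the sedge bloom.
Further upstream: the macrophyte habitat loss, the seasonal sedge displacement, the riparian crayfish bloom, the mussel population decline, the planktonic dragonfly population decline, the native algae habitat loss.

the macrophyte habitat loss, the mussel population decline, the native algae habitat loss, the planktonic dragonfly population decline, the riparian crayfish bloom, the seasonal sedge displacement, the sedge bloom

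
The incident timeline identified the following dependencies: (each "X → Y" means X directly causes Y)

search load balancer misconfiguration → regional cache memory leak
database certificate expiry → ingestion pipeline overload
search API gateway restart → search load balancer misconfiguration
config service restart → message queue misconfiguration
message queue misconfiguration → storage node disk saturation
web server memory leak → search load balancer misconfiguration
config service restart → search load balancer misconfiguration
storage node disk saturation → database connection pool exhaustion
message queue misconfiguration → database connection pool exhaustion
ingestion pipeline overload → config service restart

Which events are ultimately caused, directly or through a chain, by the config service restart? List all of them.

Direct effects: the search load balancer misconfiguration, the message queue misconfiguration.
2 steps out: the regional cache memory leak, the storage node disk saturation, the database connection pool exhaustion.
Not reachable from it: the web server memory leak, the database certificate expiry, the ingestion pipeline overload, the search API gateway restart.

the database connection pool exhaustion, the message queue misconfiguration, the regional cache memory leak, the search load balancer misconfiguration, the storage node disk saturation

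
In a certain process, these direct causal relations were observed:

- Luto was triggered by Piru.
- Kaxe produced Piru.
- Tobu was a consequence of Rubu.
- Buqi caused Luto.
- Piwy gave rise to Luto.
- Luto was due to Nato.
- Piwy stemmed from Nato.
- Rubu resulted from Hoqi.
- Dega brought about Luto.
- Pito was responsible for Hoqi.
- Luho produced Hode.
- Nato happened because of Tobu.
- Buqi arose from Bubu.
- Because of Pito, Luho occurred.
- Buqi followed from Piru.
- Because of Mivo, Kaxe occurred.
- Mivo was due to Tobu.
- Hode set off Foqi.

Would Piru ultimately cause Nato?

Piru leads to Buqi, Luto; Nato is not among them.

No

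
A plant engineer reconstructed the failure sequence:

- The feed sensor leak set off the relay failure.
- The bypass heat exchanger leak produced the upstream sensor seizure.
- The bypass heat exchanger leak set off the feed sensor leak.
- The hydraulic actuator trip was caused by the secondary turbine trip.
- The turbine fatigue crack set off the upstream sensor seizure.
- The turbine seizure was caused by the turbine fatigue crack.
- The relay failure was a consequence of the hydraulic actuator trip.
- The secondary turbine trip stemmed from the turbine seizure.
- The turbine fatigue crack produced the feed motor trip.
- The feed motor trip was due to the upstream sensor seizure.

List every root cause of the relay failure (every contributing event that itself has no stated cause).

the bypass heat exchanger leak, the turbine fatigue crack

Tracing upstream from the relay failure: the relay failure ← the feed sensor leak ← the bypass heat exchanger leak.
A separate upstream branch: the relay failure ← the hydraulic actuator trip ← the secondary turbine trip ← the turbine seizure ← the turbine fatigue crack.
Each of those chain origins has no stated cause.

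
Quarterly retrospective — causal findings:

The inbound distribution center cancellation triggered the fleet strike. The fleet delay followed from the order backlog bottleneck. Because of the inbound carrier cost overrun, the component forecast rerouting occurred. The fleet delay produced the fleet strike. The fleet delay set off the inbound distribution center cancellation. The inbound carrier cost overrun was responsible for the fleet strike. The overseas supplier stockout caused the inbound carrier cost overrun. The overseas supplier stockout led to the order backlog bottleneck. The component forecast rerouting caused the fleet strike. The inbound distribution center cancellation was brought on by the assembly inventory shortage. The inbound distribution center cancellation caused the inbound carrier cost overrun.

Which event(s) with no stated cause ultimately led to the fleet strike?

the assembly inventory shortage, the overseas supplier stockout

Tracing upstream from the fleet strike: the fleet strike ← the inbound carrier cost overrun ← the overseas supplier stockout.
A separate upstream branch: the fleet strike ← the inbound distribution center cancellation ← the assembly inventory shortage.
Each of those chain origins has no stated cause.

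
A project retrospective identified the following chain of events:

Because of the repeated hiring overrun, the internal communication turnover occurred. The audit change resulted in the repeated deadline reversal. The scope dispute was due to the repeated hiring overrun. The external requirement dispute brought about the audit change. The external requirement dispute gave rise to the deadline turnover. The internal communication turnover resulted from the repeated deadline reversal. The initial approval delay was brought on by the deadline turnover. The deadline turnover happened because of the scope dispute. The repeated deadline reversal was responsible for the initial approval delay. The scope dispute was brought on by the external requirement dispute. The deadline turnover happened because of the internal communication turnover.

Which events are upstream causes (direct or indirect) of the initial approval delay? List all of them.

the audit change, the deadline turnover, the external requirement dispute, the internal communication turnover, the repeated deadline reversal, the repeated hiring overrun, the scope dispute

Immediate causes of the initial approval delay: the repeated deadline reversal, the deadline turnover.
Further upstream: the external requirement dispute, the audit change, the repeated hiring overrun, the internal communication turnover, the scope dispute.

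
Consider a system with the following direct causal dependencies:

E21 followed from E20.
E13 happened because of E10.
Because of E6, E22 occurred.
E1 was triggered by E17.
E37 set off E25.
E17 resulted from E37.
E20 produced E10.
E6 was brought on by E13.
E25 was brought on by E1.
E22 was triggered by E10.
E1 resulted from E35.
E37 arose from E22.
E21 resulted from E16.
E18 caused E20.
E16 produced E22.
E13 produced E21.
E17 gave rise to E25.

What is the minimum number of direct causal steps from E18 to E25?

Shortest chain: E18 → E20 → E10 → E22 → E37 → E25.

5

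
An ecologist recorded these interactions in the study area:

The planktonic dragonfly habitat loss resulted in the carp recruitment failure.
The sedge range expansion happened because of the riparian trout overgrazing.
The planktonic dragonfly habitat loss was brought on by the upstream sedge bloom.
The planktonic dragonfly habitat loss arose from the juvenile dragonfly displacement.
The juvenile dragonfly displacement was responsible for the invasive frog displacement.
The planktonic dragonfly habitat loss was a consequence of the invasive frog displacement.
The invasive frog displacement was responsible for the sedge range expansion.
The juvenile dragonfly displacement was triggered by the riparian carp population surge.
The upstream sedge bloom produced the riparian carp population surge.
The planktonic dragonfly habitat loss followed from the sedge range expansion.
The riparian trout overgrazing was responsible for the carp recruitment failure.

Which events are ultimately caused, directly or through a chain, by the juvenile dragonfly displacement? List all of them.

the carp recruitment failure, the invasive frog displacement, the planktonic dragonfly habitat loss, the sedge range expansion

Direct effects: the invasive frog displacement, the planktonic dragonfly habitat loss.
2 steps out: the sedge range expansion, the carp recruitment failure.
Not reachable from it: the upstream sedge bloom, the riparian carp population surge, the riparian trout overgrazing.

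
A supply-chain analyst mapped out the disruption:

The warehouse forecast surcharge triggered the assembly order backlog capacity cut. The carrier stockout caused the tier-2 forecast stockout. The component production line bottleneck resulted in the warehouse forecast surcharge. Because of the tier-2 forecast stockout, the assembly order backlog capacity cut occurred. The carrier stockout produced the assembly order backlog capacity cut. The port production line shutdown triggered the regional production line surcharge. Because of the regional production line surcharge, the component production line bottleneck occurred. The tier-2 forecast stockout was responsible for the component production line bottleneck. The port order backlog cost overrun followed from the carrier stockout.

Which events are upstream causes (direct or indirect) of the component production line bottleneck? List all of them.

the carrier stockout, the port production line shutdown, the regional production line surcharge, the tier-2 forecast stockout

Immediate causes of the component production line bottleneck: the tier-2 forecast stockout, the regional production line surcharge.
Further upstream: the carrier stockout, the port production line shutdown.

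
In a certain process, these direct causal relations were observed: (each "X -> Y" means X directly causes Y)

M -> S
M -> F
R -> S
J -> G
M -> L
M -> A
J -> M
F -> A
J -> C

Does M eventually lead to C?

M leads to F, L, S, A; C is not among them.

No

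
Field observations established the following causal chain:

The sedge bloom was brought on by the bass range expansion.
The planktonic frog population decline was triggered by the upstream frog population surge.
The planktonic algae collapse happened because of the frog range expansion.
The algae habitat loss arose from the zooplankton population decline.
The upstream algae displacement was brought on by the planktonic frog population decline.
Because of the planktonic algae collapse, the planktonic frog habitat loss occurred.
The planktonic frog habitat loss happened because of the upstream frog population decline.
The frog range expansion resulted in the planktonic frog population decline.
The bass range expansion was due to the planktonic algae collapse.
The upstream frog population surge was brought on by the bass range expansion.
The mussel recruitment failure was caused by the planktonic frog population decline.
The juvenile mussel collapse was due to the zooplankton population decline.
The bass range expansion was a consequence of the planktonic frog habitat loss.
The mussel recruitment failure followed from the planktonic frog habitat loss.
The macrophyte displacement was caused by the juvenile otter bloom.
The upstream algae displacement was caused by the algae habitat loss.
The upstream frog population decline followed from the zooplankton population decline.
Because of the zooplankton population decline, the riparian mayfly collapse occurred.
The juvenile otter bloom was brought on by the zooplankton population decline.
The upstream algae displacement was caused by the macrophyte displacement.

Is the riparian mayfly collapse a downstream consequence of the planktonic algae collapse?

No

The planktonic algae collapse leads to the planktonic frog habitat loss, the bass range expansion, the upstream frog population surge, the planktonic frog population decline, the mussel recruitment failure, the upstream algae displacement, the sedge bloom; the riparian mayfly collapse is not among them.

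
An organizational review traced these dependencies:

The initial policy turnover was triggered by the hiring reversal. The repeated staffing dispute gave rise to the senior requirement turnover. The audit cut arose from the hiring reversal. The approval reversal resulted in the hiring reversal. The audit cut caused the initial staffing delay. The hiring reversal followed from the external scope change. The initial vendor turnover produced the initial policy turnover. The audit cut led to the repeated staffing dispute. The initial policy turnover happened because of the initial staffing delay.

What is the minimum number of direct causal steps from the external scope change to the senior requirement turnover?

4

Shortest chain: the external scope change → the hiring reversal → the audit cut → the repeated staffing dispute → the senior requirement turnover.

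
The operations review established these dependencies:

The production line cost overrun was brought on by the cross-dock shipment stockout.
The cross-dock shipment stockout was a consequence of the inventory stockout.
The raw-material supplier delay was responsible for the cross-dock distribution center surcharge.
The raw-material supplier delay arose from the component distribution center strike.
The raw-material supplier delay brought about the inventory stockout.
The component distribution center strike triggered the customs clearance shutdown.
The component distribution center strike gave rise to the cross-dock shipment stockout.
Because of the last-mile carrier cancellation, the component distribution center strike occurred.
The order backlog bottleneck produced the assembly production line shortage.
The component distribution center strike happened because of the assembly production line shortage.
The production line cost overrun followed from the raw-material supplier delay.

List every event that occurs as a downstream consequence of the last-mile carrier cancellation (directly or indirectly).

the component distribution center strike, the cross-dock distribution center surcharge, the cross-dock shipment stockout, the customs clearance shutdown, the inventory stockout, the production line cost overrun, the raw-material supplier delay

Direct effects: the component distribution center strike.
2 steps out: the customs clearance shutdown, the raw-material supplier delay, the cross-dock shipment stockout.
3 steps out: the inventory stockout, the production line cost overrun, the cross-dock distribution center surcharge.
Not reachable from it: the order backlog bottleneck, the assembly production line shortage.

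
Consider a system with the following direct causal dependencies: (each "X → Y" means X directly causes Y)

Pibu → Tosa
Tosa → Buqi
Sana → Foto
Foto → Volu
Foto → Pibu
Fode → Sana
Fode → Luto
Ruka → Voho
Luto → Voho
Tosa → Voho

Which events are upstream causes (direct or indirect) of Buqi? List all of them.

Immediate cause of Buqi: Tosa.
Further upstream: Fode, Sana, Foto, Pibu.

Fode, Foto, Pibu, Sana, Tosa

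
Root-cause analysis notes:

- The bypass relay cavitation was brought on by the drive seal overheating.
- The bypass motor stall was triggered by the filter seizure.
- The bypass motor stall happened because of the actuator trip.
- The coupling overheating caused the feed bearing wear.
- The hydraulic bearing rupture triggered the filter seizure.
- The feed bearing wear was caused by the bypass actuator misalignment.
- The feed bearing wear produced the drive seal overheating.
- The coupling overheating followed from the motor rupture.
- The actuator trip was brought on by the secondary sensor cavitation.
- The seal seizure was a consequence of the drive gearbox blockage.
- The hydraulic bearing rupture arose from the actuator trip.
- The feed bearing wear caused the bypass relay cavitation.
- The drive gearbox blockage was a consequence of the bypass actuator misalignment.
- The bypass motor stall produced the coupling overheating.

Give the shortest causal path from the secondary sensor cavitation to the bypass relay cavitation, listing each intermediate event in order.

the secondary sensor cavitation → the actuator trip → the bypass motor stall → the coupling overheating → the feed bearing wear → the bypass relay cavitation

the secondary sensor cavitation → the actuator trip
the actuator trip → the bypass motor stall
the bypass motor stall → the coupling overheating
the coupling overheating → the feed bearing wear
the feed bearing wear → the bypass relay cavitation
Length: 5 steps.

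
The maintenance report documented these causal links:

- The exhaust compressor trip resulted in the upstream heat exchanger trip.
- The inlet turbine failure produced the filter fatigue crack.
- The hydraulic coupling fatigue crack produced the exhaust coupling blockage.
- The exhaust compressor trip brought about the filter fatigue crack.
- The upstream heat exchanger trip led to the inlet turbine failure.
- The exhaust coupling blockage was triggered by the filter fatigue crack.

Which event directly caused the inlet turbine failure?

Upstream contributors include the exhaust compressor trip, but only the upstream heat exchanger trip feeds directly into the inlet turbine failure.

the upstream heat exchanger trip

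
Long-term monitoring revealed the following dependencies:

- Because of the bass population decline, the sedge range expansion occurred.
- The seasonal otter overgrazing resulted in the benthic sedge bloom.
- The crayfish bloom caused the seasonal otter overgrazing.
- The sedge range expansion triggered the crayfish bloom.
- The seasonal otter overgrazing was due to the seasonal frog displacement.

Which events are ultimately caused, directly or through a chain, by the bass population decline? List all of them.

the benthic sedge bloom, the crayfish bloom, the seasonal otter overgrazing, the sedge range expansion

Direct effects: the sedge range expansion.
2 steps out: the crayfish bloom.
3 steps out: the seasonal otter overgrazing.
4 steps out: the benthic sedge bloom.
Not reachable from it: the seasonal frog displacement.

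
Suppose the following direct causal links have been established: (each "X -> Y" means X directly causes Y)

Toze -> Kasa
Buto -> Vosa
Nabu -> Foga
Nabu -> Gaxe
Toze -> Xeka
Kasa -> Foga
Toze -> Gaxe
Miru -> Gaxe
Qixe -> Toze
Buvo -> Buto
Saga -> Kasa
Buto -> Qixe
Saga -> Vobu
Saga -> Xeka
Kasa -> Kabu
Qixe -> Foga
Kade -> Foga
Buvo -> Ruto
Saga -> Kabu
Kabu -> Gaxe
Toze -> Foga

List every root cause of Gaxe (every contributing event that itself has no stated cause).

Tracing upstream from Gaxe: Gaxe ← Toze ← Qixe ← Buto ← Buvo.
A separate upstream branch: Gaxe ← Nabu.
A separate upstream branch: Gaxe ← Kabu ← Saga.
A separate upstream branch: Gaxe ← Miru.
Each of those chain origins has no stated cause.

Buvo, Miru, Nabu, Saga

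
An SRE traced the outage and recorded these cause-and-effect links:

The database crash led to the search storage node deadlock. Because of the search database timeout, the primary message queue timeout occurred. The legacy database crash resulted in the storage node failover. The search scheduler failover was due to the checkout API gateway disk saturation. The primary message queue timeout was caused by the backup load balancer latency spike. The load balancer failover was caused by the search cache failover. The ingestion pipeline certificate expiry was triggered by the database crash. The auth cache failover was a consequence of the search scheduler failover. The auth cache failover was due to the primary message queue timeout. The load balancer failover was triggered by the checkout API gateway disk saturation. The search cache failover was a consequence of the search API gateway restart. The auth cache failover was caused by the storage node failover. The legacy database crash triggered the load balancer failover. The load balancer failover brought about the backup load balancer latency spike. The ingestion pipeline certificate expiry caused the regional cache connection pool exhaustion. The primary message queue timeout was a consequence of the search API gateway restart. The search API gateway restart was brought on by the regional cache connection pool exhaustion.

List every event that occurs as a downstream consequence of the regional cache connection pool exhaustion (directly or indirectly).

Direct effects: the search API gateway restart.
2 steps out: the search cache failover, the primary message queue timeout.
3 steps out: the load balancer failover, the auth cache failover.
4 steps out: the backup load balancer latency spike.
Not reachable from it: the database crash, the search database timeout, the ingestion pipeline certificate expiry, the legacy database crash, the storage node failover, the search storage node deadlock, the checkout API gateway disk saturation, the search scheduler failover.

the auth cache failover, the backup load balancer latency spike, the load balancer failover, the primary message queue timeout, the search API gateway restart, the search cache failover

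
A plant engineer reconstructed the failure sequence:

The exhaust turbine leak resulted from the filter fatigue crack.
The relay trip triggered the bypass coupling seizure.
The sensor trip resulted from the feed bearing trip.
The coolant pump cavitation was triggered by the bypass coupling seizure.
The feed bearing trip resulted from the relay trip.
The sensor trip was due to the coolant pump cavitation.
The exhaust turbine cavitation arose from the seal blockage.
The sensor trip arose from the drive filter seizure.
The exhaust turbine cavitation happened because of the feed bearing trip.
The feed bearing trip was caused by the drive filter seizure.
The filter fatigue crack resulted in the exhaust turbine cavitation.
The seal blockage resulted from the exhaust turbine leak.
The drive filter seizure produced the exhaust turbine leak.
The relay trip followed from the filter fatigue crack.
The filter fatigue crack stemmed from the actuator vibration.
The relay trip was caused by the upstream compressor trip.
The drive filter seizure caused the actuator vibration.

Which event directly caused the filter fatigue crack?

Upstream contributors include the drive filter seizure, but only the actuator vibration feeds directly into the filter fatigue crack.

the actuator vibration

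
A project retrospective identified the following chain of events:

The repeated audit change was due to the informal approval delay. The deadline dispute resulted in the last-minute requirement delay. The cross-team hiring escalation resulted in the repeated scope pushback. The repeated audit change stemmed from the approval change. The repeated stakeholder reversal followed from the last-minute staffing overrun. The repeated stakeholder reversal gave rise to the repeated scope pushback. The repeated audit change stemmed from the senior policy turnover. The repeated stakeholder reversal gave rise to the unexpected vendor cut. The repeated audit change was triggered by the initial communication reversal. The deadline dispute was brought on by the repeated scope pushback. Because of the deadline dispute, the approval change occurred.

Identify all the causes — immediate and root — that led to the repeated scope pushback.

Immediate causes of the repeated scope pushback: the repeated stakeholder reversal, the cross-team hiring escalation.
Further upstream: the last-minute staffing overrun.

the cross-team hiring escalation, the last-minute staffing overrun, the repeated stakeholder reversal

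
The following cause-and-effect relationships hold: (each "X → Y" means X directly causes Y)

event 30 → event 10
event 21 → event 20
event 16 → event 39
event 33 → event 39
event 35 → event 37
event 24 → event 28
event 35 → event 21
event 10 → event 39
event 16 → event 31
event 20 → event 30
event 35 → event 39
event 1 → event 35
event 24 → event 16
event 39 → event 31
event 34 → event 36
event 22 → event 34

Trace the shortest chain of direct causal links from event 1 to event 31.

event 1 → event 35 → event 39 → event 31

event 1 → event 35
event 35 → event 39
event 39 → event 31
Length: 3 steps.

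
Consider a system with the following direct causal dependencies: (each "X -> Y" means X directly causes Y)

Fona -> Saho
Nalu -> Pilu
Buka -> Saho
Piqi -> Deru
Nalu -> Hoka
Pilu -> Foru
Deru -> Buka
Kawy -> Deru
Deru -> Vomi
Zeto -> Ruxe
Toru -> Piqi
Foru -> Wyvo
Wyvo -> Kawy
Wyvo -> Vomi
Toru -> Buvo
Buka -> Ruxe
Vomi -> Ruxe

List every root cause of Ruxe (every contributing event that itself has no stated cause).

Tracing upstream from Ruxe: Ruxe ← Buka ← Deru ← Piqi ← Toru.
A separate upstream branch: Ruxe ← Vomi ← Wyvo ← Foru ← Pilu ← Nalu.
A separate upstream branch: Ruxe ← Zeto.
Each of those chain origins has no stated cause.

Nalu, Toru, Zeto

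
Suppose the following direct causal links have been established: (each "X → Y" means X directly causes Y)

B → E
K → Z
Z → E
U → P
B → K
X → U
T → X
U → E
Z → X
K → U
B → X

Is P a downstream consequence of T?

There is a causal chain: T → X → U → P.

Yes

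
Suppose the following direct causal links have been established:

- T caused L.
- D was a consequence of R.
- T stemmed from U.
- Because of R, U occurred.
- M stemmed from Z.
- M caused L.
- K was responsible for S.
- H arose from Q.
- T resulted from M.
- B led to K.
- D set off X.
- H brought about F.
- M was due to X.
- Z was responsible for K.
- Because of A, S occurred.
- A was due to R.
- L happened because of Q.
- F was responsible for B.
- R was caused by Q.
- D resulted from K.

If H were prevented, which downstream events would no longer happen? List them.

B, F

Downstream of H: F, B, K, S, D, X, M, T, L.
Of those, still caused via another path: K, S, D, X, M, T, L.
The remainder have no surviving cause.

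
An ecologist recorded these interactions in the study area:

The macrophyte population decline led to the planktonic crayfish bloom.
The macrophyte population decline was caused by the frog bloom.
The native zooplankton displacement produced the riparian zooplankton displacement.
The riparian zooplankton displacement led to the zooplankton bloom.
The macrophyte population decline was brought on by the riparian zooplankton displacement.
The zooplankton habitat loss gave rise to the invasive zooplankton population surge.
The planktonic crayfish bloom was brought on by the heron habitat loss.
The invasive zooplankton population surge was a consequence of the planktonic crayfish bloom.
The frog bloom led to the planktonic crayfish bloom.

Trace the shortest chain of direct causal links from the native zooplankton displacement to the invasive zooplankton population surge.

the native zooplankton displacement → the riparian zooplankton displacement → the macrophyte population decline → the planktonic crayfish bloom → the invasive zooplankton population surge

the native zooplankton displacement → the riparian zooplankton displacement
the riparian zooplankton displacement → the macrophyte population decline
the macrophyte population decline → the planktonic crayfish bloom
the planktonic crayfish bloom → the invasive zooplankton population surge
Length: 4 steps.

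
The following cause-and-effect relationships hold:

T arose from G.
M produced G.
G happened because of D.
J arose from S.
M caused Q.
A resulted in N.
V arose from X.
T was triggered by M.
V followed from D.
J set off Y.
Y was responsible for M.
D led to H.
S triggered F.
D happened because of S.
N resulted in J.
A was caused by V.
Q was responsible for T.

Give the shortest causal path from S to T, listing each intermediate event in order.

S → D
D → G
G → T
Length: 3 steps.

S → D → G → T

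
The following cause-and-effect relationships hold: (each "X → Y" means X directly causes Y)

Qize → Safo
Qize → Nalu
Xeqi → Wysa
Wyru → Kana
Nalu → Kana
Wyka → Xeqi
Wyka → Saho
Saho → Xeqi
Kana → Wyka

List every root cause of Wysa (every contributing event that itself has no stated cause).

Tracing upstream from Wysa: Wysa ← Xeqi ← Wyka ← Kana ← Nalu ← Qize.
A separate upstream branch: Wysa ← Xeqi ← Wyka ← Kana ← Wyru.
Each of those chain origins has no stated cause.

Qize, Wyru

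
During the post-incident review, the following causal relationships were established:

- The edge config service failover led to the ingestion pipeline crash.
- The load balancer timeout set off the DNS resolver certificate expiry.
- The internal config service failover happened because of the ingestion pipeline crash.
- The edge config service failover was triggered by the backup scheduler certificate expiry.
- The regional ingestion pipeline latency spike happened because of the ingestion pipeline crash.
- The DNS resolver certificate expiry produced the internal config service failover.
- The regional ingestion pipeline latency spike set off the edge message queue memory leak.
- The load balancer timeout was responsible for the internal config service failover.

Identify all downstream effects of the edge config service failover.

the edge message queue memory leak, the ingestion pipeline crash, the internal config service failover, the regional ingestion pipeline latency spike

Direct effects: the ingestion pipeline crash.
2 steps out: the regional ingestion pipeline latency spike, the internal config service failover.
3 steps out: the edge message queue memory leak.
Not reachable from it: the load balancer timeout, the backup scheduler certificate expiry, the DNS resolver certificate expiry.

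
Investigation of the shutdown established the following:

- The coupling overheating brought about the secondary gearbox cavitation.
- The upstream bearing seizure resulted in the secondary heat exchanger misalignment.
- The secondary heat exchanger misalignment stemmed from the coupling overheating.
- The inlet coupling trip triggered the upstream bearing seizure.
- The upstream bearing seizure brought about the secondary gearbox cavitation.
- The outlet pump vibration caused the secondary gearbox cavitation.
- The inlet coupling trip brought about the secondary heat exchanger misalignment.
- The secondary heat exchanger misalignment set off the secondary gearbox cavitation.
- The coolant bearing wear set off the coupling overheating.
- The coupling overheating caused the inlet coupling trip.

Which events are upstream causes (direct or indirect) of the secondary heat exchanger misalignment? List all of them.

the coolant bearing wear, the coupling overheating, the inlet coupling trip, the upstream bearing seizure

Immediate causes of the secondary heat exchanger misalignment: the coupling overheating, the inlet coupling trip, the upstream bearing seizure.
Further upstream: the coolant bearing wear.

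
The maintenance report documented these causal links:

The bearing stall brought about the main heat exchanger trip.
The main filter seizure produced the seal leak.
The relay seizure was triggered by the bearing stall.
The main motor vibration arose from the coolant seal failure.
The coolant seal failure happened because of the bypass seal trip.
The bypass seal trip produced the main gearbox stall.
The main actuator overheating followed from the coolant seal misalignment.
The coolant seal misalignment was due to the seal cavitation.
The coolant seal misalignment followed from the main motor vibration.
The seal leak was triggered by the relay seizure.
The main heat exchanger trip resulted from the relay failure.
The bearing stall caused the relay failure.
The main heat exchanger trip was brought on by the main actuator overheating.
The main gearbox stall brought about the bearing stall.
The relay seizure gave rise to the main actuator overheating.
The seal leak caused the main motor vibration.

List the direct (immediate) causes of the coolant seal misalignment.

Upstream contributors include the bypass seal trip, the main filter seizure, the main gearbox stall, the bearing stall, the relay seizure, the seal leak, the coolant seal failure, but only the main motor vibration, the seal cavitation feed directly into the coolant seal misalignment.

the main motor vibration, the seal cavitation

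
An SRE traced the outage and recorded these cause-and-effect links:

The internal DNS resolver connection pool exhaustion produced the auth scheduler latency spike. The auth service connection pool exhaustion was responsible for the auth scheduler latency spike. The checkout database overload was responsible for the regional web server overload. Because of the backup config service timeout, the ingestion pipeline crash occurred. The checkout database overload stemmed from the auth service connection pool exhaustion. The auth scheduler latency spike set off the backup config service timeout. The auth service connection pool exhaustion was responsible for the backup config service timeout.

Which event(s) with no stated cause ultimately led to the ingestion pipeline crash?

Tracing upstream from the ingestion pipeline crash: the ingestion pipeline crash ← the backup config service timeout ← the auth scheduler latency spike ← the internal DNS resolver connection pool exhaustion.
A separate upstream branch: the ingestion pipeline crash ← the backup config service timeout ← the auth service connection pool exhaustion.
Each of those chain origins has no stated cause.

the auth service connection pool exhaustion, the internal DNS resolver connection pool exhaustion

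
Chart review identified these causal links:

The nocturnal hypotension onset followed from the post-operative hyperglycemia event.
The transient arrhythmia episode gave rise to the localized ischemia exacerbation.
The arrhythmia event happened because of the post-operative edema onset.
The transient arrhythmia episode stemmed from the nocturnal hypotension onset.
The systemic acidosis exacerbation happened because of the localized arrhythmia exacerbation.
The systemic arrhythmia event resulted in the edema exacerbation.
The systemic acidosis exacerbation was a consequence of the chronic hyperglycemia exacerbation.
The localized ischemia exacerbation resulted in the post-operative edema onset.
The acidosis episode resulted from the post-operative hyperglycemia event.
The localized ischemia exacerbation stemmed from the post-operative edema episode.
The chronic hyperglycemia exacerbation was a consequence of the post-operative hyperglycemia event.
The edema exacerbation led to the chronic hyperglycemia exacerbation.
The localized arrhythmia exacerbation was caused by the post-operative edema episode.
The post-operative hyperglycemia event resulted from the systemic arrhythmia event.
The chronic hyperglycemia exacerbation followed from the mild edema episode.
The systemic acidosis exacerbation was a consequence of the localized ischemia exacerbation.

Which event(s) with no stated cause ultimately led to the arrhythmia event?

Tracing upstream from the arrhythmia event: the arrhythmia event ← the post-operative edema onset ← the localized ischemia exacerbation ← the transient arrhythmia episode ← the nocturnal hypotension onset ← the post-operative hyperglycemia event ← the systemic arrhythmia event.
A separate upstream branch: the arrhythmia event ← the post-operative edema onset ← the localized ischemia exacerbation ← the post-operative edema episode.
Each of those chain origins has no stated cause.

the post-operative edema episode, the systemic arrhythmia event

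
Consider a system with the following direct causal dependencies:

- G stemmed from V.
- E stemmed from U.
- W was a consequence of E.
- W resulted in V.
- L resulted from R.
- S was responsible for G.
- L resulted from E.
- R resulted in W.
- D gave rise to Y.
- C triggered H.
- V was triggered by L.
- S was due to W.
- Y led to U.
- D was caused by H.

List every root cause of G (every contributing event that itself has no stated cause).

C, R

Tracing upstream from G: G ← V ← W ← E ← U ← Y ← D ← H ← C.
A separate upstream branch: G ← V ← W ← R.
Each of those chain origins has no stated cause.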